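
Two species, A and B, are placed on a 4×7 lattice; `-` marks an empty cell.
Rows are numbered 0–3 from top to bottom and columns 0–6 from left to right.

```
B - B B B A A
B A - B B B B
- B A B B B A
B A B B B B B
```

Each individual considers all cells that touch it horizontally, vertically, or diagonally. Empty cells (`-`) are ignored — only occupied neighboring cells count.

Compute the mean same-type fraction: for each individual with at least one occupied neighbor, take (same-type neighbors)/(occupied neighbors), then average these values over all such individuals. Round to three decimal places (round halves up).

0.610

Row 0: (0,0)B 1/2 · (0,2)B 2/3 · (0,3)B 4/4 · (0,4)B 4/5 · (0,5)A 1/5 · (0,6)A 1/3
Row 1: (1,0)B 2/3 · (1,1)A 1/5 · (1,3)B 6/7 · (1,4)B 7/8 · (1,5)B 5/8 · (1,6)B 2/5
Row 2: (2,1)B 3/6 · (2,2)A 2/7 · (2,3)B 6/7 · (2,4)B 8/8 · (2,5)B 7/8 · (2,6)A 0/5
Row 3: (3,0)B 1/2 · (3,1)A 1/4 · (3,2)B 3/5 · (3,3)B 4/5 · (3,4)B 5/5 · (3,5)B 4/5 · (3,6)B 2/3
Sum over 25 individuals: 1/2 + 2/3 + 4/4 + 4/5 + 1/5 + 1/3 + 2/3 + 1/5 + 6/7 + 7/8 + 5/8 + 2/5 + 3/6 + 2/7 + 6/7 + 8/8 + 7/8 + 0/5 + 1/2 + 1/4 + 3/5 + 4/5 + 5/5 + 4/5 + 2/3 = 1831/120; mean = 1831/120 ÷ 25 = 1831/3000 = 0.610333… → 0.610.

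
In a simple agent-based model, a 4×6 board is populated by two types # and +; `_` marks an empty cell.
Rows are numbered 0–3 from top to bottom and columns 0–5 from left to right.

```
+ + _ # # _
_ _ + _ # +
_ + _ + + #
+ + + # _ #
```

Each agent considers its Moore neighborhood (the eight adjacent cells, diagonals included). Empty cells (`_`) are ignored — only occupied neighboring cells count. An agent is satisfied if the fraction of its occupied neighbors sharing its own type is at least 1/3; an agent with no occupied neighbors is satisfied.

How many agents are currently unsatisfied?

2

(0,0)+ 1/1 satisfied
(0,1)+ 2/2 satisfied
(0,3)# 2/3 satisfied
(0,4)# 2/3 satisfied
(1,2)+ 3/4 satisfied
(1,4)# 3/6 satisfied
(1,5)+ 1/4 not
(2,1)+ 4/4 satisfied
(2,3)+ 3/5 satisfied
(2,4)+ 2/6 satisfied
(2,5)# 2/4 satisfied
(3,0)+ 2/2 satisfied
(3,1)+ 3/3 satisfied
(3,2)+ 3/4 satisfied
(3,3)# 0/3 not
(3,5)# 1/2 satisfied
Unsatisfied: (1,5), (3,3) — 2 in total.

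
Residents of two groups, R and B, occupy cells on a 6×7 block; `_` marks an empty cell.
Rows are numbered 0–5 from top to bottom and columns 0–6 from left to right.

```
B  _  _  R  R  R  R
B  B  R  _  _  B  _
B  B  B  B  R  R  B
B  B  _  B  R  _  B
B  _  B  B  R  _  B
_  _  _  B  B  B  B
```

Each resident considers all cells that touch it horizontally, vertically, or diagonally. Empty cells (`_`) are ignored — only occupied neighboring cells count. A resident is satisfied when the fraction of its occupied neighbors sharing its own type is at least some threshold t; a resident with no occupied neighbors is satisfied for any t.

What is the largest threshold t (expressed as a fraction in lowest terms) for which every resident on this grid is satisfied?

1/6

(0,0)B 2/2
(0,3)R 2/2
(0,4)R 2/3
(0,5)R 2/3
(0,6)R 1/2
(1,0)B 4/4
(1,1)B 5/6
(1,2)R 1/5
(1,5)B 1/6
(2,0)B 5/5
(2,1)B 6/7
(2,2)B 5/6
(2,3)B 2/5
(2,4)R 2/5
(2,5)R 2/5
(2,6)B 2/3
(3,0)B 4/4
(3,1)B 6/6
(3,3)B 4/7
(3,4)R 3/6
(3,6)B 2/3
(4,0)B 2/2
(4,2)B 4/4
(4,3)B 4/6
(4,4)R 1/6
(4,6)B 3/3
(5,3)B 3/4
(5,4)B 3/4
(5,5)B 3/4
(5,6)B 2/2
The smallest same-type fraction is 1/6 at (1,5), which reduces to 1/6. Any threshold above that leaves this resident unsatisfied.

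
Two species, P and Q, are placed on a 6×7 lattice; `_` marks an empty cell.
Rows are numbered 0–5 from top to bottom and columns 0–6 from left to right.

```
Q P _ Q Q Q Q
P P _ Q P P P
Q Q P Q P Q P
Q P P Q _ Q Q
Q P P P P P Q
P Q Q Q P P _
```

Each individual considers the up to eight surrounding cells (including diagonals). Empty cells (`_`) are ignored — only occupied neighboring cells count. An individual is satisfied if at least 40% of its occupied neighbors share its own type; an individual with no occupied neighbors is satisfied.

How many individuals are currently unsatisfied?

10

(0,0)Q 0/3 ✗
(0,1)P 2/3 ✓
(0,3)Q 2/3 ✓
(0,4)Q 3/5 ✓
(0,5)Q 2/5 ✓
(0,6)Q 1/3 ✗
(1,0)P 2/5 ✓
(1,1)P 3/6 ✓
(1,3)Q 3/6 ✓
(1,4)P 2/8 ✗
(1,5)P 4/8 ✓
(1,6)P 2/5 ✓
(2,0)Q 2/5 ✓
(2,1)Q 2/7 ✗
(2,2)P 3/7 ✓
(2,3)Q 2/6 ✗
(2,4)P 2/7 ✗
(2,5)Q 2/7 ✗
(2,6)P 2/5 ✓
(3,0)Q 3/5 ✓
(3,1)P 4/8 ✓
(3,2)P 5/8 ✓
(3,3)Q 1/7 ✗
(3,5)Q 3/7 ✓
(3,6)Q 3/5 ✓
(4,0)Q 2/5 ✓
(4,1)P 4/8 ✓
(4,2)P 4/8 ✓
(4,3)P 4/7 ✓
(4,4)P 4/7 ✓
(4,5)P 3/6 ✓
(4,6)Q 2/4 ✓
(5,0)P 1/3 ✗
(5,1)Q 2/5 ✓
(5,2)Q 2/5 ✓
(5,3)Q 1/5 ✗
(5,4)P 4/5 ✓
(5,5)P 3/4 ✓
Unsatisfied: (0,0), (0,6), (1,4), (2,1), (2,3), (2,4), (2,5), (3,3), (5,0), (5,3) — 10 in total.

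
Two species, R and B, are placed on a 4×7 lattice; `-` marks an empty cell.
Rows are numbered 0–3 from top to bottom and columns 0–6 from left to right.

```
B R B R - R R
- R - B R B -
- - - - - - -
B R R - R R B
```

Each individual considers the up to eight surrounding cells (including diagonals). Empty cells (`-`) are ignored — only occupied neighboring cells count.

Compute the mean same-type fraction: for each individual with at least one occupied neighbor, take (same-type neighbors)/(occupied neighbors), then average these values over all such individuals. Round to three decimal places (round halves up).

0.391

Row 0: (0,0)B 0/2 · (0,1)R 1/3 · (0,2)B 1/4 · (0,3)R 1/3 · (0,5)R 2/3 · (0,6)R 1/2
Row 1: (1,1)R 1/3 · (1,3)B 1/3 · (1,4)R 2/4 · (1,5)B 0/3
Row 3: (3,0)B 0/1 · (3,1)R 1/2 · (3,2)R 1/1 · (3,4)R 1/1 · (3,5)R 1/2 · (3,6)B 0/1
Sum over 16 individuals: 0/2 + 1/3 + 1/4 + 1/3 + 2/3 + 1/2 + 1/3 + 1/3 + 2/4 + 0/3 + 0/1 + 1/2 + 1/1 + 1/1 + 1/2 + 0/1 = 25/4; mean = 25/4 ÷ 16 = 25/64 = 0.390625 → 0.391.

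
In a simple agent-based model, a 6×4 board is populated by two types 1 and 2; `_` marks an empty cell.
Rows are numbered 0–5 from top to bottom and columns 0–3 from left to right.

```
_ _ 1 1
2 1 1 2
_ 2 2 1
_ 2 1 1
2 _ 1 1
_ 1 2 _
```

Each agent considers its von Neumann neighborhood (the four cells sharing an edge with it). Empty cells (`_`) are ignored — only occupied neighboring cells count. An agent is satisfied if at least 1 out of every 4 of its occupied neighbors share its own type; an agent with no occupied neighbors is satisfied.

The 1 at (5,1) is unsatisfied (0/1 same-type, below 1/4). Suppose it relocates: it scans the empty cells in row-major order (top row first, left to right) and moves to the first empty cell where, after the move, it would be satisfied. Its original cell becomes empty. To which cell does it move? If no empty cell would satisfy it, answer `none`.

(0,1)

Vacating (5,1). Empty cells in order:
  (0,0): 0/1 same-type → still unsatisfied.
  (0,1): 2/2 same-type → satisfied — stop here.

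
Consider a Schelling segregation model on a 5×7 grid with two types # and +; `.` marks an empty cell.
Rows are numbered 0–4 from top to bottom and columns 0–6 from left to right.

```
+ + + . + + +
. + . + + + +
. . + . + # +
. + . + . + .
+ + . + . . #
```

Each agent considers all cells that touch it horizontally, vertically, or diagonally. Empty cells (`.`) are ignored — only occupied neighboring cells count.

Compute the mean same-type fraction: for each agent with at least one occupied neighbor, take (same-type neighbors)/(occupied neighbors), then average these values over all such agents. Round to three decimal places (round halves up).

(0,0)+ 2/2
(0,1)+ 3/3
(0,2)+ 3/3
(0,4)+ 4/4
(0,5)+ 5/5
(0,6)+ 3/3
(1,1)+ 4/4
(1,3)+ 5/5
(1,4)+ 5/6
(1,5)+ 7/8
(1,6)+ 4/5
(2,2)+ 4/4
(2,4)+ 5/6
(2,5)# 0/6
(2,6)+ 3/4
(3,1)+ 3/3
(3,3)+ 3/3
(3,5)+ 2/4
(4,0)+ 2/2
(4,1)+ 2/2
(4,3)+ 1/1
(4,6)# 0/1
Sum over 22 agents: 2/2 + 3/3 + 3/3 + 4/4 + 5/5 + 3/3 + 4/4 + 5/5 + 5/6 + 7/8 + 4/5 + 4/4 + 5/6 + 0/6 + 3/4 + 3/3 + 3/3 + 2/4 + 2/2 + 2/2 + 1/1 + 0/1 = 2231/120; mean = 2231/120 ÷ 22 = 2231/2640 = 0.845075… → 0.845.

0.845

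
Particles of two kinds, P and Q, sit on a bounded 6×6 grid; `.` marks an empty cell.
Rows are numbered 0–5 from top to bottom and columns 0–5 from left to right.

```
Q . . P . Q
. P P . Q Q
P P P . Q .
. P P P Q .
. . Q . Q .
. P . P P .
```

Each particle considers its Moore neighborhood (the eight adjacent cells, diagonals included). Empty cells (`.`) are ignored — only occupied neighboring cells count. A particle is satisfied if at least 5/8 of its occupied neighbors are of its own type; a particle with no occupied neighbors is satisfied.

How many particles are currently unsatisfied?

8

(0,0)Q 0/1 unhappy
(0,3)P 1/2 unhappy
(0,5)Q 2/2 ok
(1,1)P 4/5 ok
(1,2)P 4/4 ok
(1,4)Q 3/4 ok
(1,5)Q 3/3 ok
(2,0)P 3/3 ok
(2,1)P 6/6 ok
(2,2)P 6/6 ok
(2,4)Q 3/4 ok
(3,1)P 4/5 ok
(3,2)P 4/5 ok
(3,3)P 2/6 unhappy
(3,4)Q 2/3 ok
(4,2)Q 0/5 unhappy
(4,4)Q 1/4 unhappy
(5,1)P 0/1 unhappy
(5,3)P 1/3 unhappy
(5,4)P 1/2 unhappy
Unsatisfied: (0,0), (0,3), (3,3), (4,2), (4,4), (5,1), (5,3), (5,4) — 8 in total.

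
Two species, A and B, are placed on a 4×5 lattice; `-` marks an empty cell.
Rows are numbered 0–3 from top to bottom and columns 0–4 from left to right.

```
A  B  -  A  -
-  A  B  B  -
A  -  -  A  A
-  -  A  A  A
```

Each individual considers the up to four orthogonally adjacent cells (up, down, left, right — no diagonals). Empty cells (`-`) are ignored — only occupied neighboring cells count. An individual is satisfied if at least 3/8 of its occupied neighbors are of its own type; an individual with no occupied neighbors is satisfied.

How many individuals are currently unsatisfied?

Row 0: (0,0)A 0/1 not · (0,1)B 0/2 not · (0,3)A 0/1 not
Row 1: (1,1)A 0/2 not · (1,2)B 1/2 satisfied · (1,3)B 1/3 not
Row 2: (2,0)A 0/0 satisfied · (2,3)A 2/3 satisfied · (2,4)A 2/2 satisfied
Row 3: (3,2)A 1/1 satisfied · (3,3)A 3/3 satisfied · (3,4)A 2/2 satisfied
Unsatisfied: (0,0), (0,1), (0,3), (1,1), (1,3) — 5 in total.

5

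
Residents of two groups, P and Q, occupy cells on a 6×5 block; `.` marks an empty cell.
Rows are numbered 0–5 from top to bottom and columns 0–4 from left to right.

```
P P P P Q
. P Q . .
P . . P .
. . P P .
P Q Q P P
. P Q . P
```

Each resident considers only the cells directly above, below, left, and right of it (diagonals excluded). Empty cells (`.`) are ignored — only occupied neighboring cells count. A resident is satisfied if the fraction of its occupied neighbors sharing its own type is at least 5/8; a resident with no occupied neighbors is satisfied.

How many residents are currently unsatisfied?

10

Row 0: (0,0)P 1/1 satisfied · (0,1)P 3/3 satisfied · (0,2)P 2/3 satisfied · (0,3)P 1/2 not · (0,4)Q 0/1 not
Row 1: (1,1)P 1/2 not · (1,2)Q 0/2 not
Row 2: (2,0)P 0/0 satisfied · (2,3)P 1/1 satisfied
Row 3: (3,2)P 1/2 not · (3,3)P 3/3 satisfied
Row 4: (4,0)P 0/1 not · (4,1)Q 1/3 not · (4,2)Q 2/4 not · (4,3)P 2/3 satisfied · (4,4)P 2/2 satisfied
Row 5: (5,1)P 0/2 not · (5,2)Q 1/2 not · (5,4)P 1/1 satisfied
Unsatisfied: (0,3), (0,4), (1,1), (1,2), (3,2), (4,0), (4,1), (4,2), (5,1), (5,2) — 10 in total.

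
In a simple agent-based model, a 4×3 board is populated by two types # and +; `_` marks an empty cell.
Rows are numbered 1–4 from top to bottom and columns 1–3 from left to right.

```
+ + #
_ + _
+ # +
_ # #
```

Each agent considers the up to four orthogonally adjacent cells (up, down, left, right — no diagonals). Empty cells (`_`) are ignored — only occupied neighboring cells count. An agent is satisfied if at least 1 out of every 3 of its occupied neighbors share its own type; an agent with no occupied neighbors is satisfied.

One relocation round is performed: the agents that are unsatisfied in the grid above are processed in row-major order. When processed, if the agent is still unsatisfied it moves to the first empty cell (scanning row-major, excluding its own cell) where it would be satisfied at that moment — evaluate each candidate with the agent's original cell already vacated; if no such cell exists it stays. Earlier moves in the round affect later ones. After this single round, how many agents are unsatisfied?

Initially unsatisfied (in order): (1,3), (3,1), (3,2), (3,3).
  (1,3) → (4,1).
  (3,1) → (1,3).
  (3,2): now satisfied by earlier moves; stays.
  (3,3) → (2,1).
Resulting grid:
+ + +
+ + _
_ # _
# # #
All satisfied now.

0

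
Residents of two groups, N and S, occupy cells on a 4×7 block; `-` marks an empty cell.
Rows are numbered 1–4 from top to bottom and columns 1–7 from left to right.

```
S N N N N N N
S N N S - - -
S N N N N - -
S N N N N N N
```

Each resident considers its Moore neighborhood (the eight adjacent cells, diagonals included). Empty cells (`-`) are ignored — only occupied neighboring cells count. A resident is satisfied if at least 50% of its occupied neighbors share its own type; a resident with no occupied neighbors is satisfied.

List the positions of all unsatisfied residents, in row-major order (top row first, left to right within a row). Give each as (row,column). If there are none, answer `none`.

Row 1: (1,1)S 1/3 ✗ · (1,2)N 3/5 ✓ · (1,3)N 4/5 ✓ · (1,4)N 3/4 ✓ · (1,5)N 2/3 ✓ · (1,6)N 2/2 ✓ · (1,7)N 1/1 ✓
Row 2: (2,1)S 2/5 ✗ · (2,2)N 5/8 ✓ · (2,3)N 7/8 ✓ · (2,4)S 0/7 ✗
Row 3: (3,1)S 2/5 ✗ · (3,2)N 5/8 ✓ · (3,3)N 7/8 ✓ · (3,4)N 6/7 ✓ · (3,5)N 4/5 ✓
Row 4: (4,1)S 1/3 ✗ · (4,2)N 3/5 ✓ · (4,3)N 5/5 ✓ · (4,4)N 5/5 ✓ · (4,5)N 4/4 ✓ · (4,6)N 3/3 ✓ · (4,7)N 1/1 ✓

(1,1), (2,1), (2,4), (3,1), (4,1)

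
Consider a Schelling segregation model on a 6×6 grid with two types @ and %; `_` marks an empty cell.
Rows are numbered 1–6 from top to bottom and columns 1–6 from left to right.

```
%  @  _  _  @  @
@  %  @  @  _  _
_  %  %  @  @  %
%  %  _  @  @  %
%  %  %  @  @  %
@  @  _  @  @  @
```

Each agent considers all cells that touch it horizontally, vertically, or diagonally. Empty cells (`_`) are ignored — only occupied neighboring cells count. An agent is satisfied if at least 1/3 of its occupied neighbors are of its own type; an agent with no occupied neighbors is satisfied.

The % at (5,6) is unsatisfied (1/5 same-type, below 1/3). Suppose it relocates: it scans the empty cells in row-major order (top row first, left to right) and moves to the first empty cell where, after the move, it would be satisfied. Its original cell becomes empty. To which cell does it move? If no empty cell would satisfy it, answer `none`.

Vacating (5,6). Empty cells in order:
  (1,3): 1/4 same-type → still unsatisfied.
  (1,4): 0/3 same-type → still unsatisfied.
  (2,5): 1/6 same-type → still unsatisfied.
  (2,6): 1/4 same-type → still unsatisfied.
  (3,1): 4/5 same-type → satisfied — stop here.

(3,1)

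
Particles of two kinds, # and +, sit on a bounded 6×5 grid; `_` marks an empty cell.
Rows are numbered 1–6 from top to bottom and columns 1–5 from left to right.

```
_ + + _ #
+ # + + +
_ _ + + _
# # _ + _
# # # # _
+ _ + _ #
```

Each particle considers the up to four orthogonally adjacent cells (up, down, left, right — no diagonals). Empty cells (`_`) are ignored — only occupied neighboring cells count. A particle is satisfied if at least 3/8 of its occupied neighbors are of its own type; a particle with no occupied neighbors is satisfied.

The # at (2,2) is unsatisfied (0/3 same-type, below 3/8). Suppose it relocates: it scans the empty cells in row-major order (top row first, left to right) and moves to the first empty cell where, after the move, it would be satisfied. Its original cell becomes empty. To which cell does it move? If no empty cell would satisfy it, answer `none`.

Vacating (2,2). Empty cells in order:
  (1,1): 0/2 same-type → still unsatisfied.
  (1,4): 1/3 same-type → still unsatisfied.
  (3,1): 1/2 same-type → satisfied — stop here.

(3,1)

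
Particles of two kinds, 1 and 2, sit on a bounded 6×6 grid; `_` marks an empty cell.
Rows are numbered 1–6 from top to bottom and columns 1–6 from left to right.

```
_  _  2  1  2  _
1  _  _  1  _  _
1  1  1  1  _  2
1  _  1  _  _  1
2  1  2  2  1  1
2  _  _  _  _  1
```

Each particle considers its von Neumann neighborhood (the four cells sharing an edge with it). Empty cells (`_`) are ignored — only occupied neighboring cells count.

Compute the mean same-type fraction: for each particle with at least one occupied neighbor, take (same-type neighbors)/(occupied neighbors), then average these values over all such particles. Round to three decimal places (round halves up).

0.595

(1,3)2 0/1
(1,4)1 1/3
(1,5)2 0/1
(2,1)1 1/1
(2,4)1 2/2
(3,1)1 3/3
(3,2)1 2/2
(3,3)1 3/3
(3,4)1 2/2
(3,6)2 0/1
(4,1)1 1/2
(4,3)1 1/2
(4,6)1 1/2
(5,1)2 1/3
(5,2)1 0/2
(5,3)2 1/3
(5,4)2 1/2
(5,5)1 1/2
(5,6)1 3/3
(6,1)2 1/1
(6,6)1 1/1
Sum over 21 particles: 0/1 + 1/3 + 0/1 + 1/1 + 2/2 + 3/3 + 2/2 + 3/3 + 2/2 + 0/1 + 1/2 + 1/2 + 1/2 + 1/3 + 0/2 + 1/3 + 1/2 + 1/2 + 3/3 + 1/1 + 1/1 = 25/2; mean = 25/2 ÷ 21 = 25/42 = 0.595238… → 0.595.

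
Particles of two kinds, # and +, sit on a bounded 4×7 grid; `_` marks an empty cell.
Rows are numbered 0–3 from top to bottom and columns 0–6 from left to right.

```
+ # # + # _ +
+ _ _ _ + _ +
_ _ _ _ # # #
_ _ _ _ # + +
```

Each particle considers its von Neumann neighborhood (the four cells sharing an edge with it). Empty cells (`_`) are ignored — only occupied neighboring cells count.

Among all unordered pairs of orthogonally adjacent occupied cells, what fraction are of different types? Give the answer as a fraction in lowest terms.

9/16

Scan each occupied cell's neighbors to the right and below so each pair is counted once.
From row 0: 4 unlike of 7 pairs (running 4/7).
From row 1: 2 unlike of 2 pairs (running 6/9).
From row 2: 2 unlike of 5 pairs (running 8/14).
From row 3: 1 unlike of 2 pairs (running 9/16).
Total adjacent occupied pairs: 16; unlike-type pairs: 9.
9/16 is already in lowest terms.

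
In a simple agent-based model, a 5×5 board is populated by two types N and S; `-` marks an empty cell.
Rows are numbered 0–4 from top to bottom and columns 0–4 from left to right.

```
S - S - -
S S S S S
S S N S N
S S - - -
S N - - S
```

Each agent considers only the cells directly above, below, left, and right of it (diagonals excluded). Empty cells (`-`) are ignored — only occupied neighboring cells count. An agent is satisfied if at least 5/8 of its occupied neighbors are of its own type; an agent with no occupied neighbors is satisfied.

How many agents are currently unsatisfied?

(0,0)S 1/1 ok
(0,2)S 1/1 ok
(1,0)S 3/3 ok
(1,1)S 3/3 ok
(1,2)S 3/4 ok
(1,3)S 3/3 ok
(1,4)S 1/2 unhappy
(2,0)S 3/3 ok
(2,1)S 3/4 ok
(2,2)N 0/3 unhappy
(2,3)S 1/3 unhappy
(2,4)N 0/2 unhappy
(3,0)S 3/3 ok
(3,1)S 2/3 ok
(4,0)S 1/2 unhappy
(4,1)N 0/2 unhappy
(4,4)S 0/0 ok
Unsatisfied: (1,4), (2,2), (2,3), (2,4), (4,0), (4,1) — 6 in total.

6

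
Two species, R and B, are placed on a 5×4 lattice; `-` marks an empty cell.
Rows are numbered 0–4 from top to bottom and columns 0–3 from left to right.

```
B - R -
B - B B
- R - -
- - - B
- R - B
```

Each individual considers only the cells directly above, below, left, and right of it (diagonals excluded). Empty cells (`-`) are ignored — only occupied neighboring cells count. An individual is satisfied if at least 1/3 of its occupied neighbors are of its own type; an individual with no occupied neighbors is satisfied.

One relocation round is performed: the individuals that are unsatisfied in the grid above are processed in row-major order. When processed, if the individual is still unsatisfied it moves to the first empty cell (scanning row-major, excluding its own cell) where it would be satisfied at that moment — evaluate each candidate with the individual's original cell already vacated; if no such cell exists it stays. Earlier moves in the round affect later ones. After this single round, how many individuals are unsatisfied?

Initially unsatisfied (in order): (0,2).
  (0,2) → (1,1).
Resulting grid:
B - - -
B R B B
- R - -
- - - B
- R - B
All satisfied now.

0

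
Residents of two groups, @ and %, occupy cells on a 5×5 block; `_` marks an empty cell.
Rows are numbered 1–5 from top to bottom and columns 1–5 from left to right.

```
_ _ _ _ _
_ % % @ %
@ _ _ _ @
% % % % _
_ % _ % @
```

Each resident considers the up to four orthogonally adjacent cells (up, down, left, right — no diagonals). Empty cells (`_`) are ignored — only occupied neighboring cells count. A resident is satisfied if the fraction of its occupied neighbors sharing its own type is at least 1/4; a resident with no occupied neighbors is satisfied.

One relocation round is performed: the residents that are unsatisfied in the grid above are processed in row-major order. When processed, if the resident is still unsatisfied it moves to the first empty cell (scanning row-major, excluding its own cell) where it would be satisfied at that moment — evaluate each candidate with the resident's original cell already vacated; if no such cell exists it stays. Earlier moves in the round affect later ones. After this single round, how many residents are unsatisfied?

Initially unsatisfied (in order): (2,4), (2,5), (3,1), (3,5), (5,5).
  (2,4) → (1,1).
  (2,5) → (1,2).
  (3,1) → (1,4).
  (3,5): now satisfied by earlier moves; stays.
  (5,5) → (1,3).
Resulting grid:
@ % @ @ _
_ % % _ _
_ _ _ _ @
% % % % _
_ % _ % _
Unsatisfied now: (1,1).

1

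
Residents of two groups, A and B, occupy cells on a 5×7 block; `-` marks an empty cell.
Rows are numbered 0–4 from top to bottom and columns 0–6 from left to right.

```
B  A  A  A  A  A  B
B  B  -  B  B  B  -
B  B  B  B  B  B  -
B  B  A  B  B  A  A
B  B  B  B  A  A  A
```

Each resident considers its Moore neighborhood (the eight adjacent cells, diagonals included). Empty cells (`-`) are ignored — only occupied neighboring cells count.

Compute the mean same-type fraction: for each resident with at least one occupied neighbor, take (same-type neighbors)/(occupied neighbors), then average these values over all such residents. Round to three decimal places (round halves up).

(0,0)B 2/3
(0,1)A 1/4
(0,2)A 2/4
(0,3)A 2/4
(0,4)A 2/5
(0,5)A 1/4
(0,6)B 1/2
(1,0)B 4/5
(1,1)B 5/7
(1,3)B 4/7
(1,4)B 5/8
(1,5)B 4/6
(2,0)B 5/5
(2,1)B 6/7
(2,2)B 6/7
(2,3)B 6/7
(2,4)B 7/8
(2,5)B 4/6
(3,0)B 5/5
(3,1)B 7/8
(3,2)A 0/8
(3,3)B 6/8
(3,4)B 5/8
(3,5)A 4/7
(3,6)A 3/4
(4,0)B 3/3
(4,1)B 4/5
(4,2)B 4/5
(4,3)B 3/5
(4,4)A 2/5
(4,5)A 4/5
(4,6)A 3/3
Sum over 32 residents: 2/3 + 1/4 + 2/4 + 2/4 + 2/5 + 1/4 + 1/2 + 4/5 + 5/7 + 4/7 + 5/8 + 4/6 + 5/5 + 6/7 + 6/7 + 6/7 + 7/8 + 4/6 + 5/5 + 7/8 + 0/8 + 6/8 + 5/8 + 4/7 + 3/4 + 3/3 + 4/5 + 4/5 + 3/5 + 2/5 + 4/5 + 3/3 = 1507/70; mean = 1507/70 ÷ 32 = 1507/2240 = 0.672767… → 0.673.

0.673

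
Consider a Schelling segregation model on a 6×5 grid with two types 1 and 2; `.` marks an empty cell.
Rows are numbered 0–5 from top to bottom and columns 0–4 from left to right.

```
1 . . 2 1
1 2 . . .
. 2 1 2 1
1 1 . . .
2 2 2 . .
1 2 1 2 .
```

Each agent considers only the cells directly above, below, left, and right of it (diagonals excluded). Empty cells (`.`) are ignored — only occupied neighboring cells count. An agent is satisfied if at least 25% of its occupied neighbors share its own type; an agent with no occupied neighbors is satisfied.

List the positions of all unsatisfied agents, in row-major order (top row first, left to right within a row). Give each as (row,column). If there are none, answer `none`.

(0,3), (0,4), (2,2), (2,3), (2,4), (5,0), (5,2), (5,3)

(0,0)1 1/1 ✓
(0,3)2 0/1 ✗
(0,4)1 0/1 ✗
(1,0)1 1/2 ✓
(1,1)2 1/2 ✓
(2,1)2 1/3 ✓
(2,2)1 0/2 ✗
(2,3)2 0/2 ✗
(2,4)1 0/1 ✗
(3,0)1 1/2 ✓
(3,1)1 1/3 ✓
(4,0)2 1/3 ✓
(4,1)2 3/4 ✓
(4,2)2 1/2 ✓
(5,0)1 0/2 ✗
(5,1)2 1/3 ✓
(5,2)1 0/3 ✗
(5,3)2 0/1 ✗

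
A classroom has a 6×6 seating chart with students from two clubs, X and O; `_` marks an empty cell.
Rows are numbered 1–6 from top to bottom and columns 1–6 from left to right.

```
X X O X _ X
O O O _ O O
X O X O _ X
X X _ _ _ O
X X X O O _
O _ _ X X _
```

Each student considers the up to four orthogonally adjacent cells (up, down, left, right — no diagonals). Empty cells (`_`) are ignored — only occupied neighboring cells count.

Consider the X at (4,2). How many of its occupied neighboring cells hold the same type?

Occupied neighbors of (4,2): (3,2)=O, (5,2)=X, (4,1)=X.
Same type (X): 2 of 3.

2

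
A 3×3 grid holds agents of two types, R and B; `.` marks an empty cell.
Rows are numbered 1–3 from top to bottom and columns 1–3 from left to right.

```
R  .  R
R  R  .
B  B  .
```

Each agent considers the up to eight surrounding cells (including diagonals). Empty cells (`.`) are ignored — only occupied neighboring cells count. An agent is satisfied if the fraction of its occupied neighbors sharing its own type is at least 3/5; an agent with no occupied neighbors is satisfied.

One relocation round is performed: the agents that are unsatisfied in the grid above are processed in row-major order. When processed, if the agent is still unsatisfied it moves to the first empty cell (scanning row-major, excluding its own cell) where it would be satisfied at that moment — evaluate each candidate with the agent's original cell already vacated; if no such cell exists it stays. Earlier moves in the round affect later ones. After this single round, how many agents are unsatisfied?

Initially unsatisfied (in order): (2,1), (3,1), (3,2).
  (2,1) → (1,2).
  (3,1): no empty cell satisfies it; stays.
  (3,2): no empty cell satisfies it; stays.
Resulting grid:
R R R
. R .
B B .
Unsatisfied now: (3,1), (3,2).

2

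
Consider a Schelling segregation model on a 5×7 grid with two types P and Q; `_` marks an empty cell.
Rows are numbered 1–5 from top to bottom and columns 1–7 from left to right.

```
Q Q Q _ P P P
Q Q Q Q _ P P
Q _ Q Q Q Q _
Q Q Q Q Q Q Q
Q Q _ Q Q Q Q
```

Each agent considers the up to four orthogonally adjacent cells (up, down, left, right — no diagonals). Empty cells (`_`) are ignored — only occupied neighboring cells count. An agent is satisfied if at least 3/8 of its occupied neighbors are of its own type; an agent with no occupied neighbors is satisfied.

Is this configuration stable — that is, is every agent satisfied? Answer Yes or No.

(1,1)Q 2/2 ok
(1,2)Q 3/3 ok
(1,3)Q 2/2 ok
(1,5)P 1/1 ok
(1,6)P 3/3 ok
(1,7)P 2/2 ok
(2,1)Q 3/3 ok
(2,2)Q 3/3 ok
(2,3)Q 4/4 ok
(2,4)Q 2/2 ok
(2,6)P 2/3 ok
(2,7)P 2/2 ok
(3,1)Q 2/2 ok
(3,3)Q 3/3 ok
(3,4)Q 4/4 ok
(3,5)Q 3/3 ok
(3,6)Q 2/3 ok
(4,1)Q 3/3 ok
(4,2)Q 3/3 ok
(4,3)Q 3/3 ok
(4,4)Q 4/4 ok
(4,5)Q 4/4 ok
(4,6)Q 4/4 ok
(4,7)Q 2/2 ok
(5,1)Q 2/2 ok
(5,2)Q 2/2 ok
(5,4)Q 2/2 ok
(5,5)Q 3/3 ok
(5,6)Q 3/3 ok
(5,7)Q 2/2 ok
All meet the threshold, so the configuration is stable.

Yes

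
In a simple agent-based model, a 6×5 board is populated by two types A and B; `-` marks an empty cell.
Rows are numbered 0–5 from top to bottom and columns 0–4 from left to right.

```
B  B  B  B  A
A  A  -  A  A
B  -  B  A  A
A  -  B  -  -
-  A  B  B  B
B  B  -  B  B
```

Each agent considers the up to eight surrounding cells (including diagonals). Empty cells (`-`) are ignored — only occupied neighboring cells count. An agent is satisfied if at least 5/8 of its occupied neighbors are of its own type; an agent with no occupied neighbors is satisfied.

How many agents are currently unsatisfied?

14

Row 0: (0,0)B 1/3 not · (0,1)B 2/4 not · (0,2)B 2/4 not · (0,3)B 1/4 not · (0,4)A 2/3 satisfied
Row 1: (1,0)A 1/4 not · (1,1)A 1/6 not · (1,3)A 4/7 not · (1,4)A 4/5 satisfied
Row 2: (2,0)B 0/3 not · (2,2)B 1/4 not · (2,3)A 3/5 not · (2,4)A 3/3 satisfied
Row 3: (3,0)A 1/2 not · (3,2)B 3/5 not
Row 4: (4,1)A 1/5 not · (4,2)B 4/5 satisfied · (4,3)B 5/5 satisfied · (4,4)B 3/3 satisfied
Row 5: (5,0)B 1/2 not · (5,1)B 2/3 satisfied · (5,3)B 4/4 satisfied · (5,4)B 3/3 satisfied
Unsatisfied: (0,0), (0,1), (0,2), (0,3), (1,0), (1,1), (1,3), (2,0), (2,2), (2,3), (3,0), (3,2), (4,1), (5,0) — 14 in total.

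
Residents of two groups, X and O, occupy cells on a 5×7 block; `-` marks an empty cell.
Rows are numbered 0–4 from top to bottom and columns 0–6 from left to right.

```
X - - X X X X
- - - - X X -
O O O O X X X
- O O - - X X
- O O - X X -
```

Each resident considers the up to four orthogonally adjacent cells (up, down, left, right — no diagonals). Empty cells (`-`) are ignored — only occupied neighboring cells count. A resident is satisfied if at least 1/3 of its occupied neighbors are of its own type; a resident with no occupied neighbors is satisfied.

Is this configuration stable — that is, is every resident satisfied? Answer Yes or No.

Yes

Row 0: (0,0)X 0/0 satisfied · (0,3)X 1/1 satisfied · (0,4)X 3/3 satisfied · (0,5)X 3/3 satisfied · (0,6)X 1/1 satisfied
Row 1: (1,4)X 3/3 satisfied · (1,5)X 3/3 satisfied
Row 2: (2,0)O 1/1 satisfied · (2,1)O 3/3 satisfied · (2,2)O 3/3 satisfied · (2,3)O 1/2 satisfied · (2,4)X 2/3 satisfied · (2,5)X 4/4 satisfied · (2,6)X 2/2 satisfied
Row 3: (3,1)O 3/3 satisfied · (3,2)O 3/3 satisfied · (3,5)X 3/3 satisfied · (3,6)X 2/2 satisfied
Row 4: (4,1)O 2/2 satisfied · (4,2)O 2/2 satisfied · (4,4)X 1/1 satisfied · (4,5)X 2/2 satisfied
All meet the threshold, so the configuration is stable.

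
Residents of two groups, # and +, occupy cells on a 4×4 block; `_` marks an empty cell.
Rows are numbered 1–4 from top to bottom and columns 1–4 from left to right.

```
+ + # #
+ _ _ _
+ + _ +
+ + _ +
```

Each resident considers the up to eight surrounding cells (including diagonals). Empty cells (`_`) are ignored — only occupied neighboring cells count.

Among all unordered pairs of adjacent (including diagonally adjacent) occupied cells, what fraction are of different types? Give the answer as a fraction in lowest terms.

1/14

Scan each occupied cell's neighbors to the right and below (and the two forward diagonals) so each pair is counted once.
From row 1: 1 unlike of 5 pairs (running 1/5).
From row 2: 0 unlike of 2 pairs (running 1/7).
From row 3: 0 unlike of 6 pairs (running 1/13).
From row 4: 0 unlike of 1 pairs (running 1/14).
Total adjacent occupied pairs: 14; unlike-type pairs: 1.
1/14 is already in lowest terms.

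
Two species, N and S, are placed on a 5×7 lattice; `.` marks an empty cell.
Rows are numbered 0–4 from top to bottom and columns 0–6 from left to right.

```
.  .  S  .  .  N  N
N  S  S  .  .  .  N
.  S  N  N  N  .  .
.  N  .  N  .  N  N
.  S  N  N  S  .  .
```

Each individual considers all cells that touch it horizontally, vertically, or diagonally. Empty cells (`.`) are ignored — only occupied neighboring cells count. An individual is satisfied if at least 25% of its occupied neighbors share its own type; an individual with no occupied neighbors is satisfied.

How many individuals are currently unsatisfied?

3

Row 0: (0,2)S 2/2 ok · (0,5)N 2/2 ok · (0,6)N 2/2 ok
Row 1: (1,0)N 0/2 unhappy · (1,1)S 3/5 ok · (1,2)S 3/5 ok · (1,6)N 2/2 ok
Row 2: (2,1)S 2/5 ok · (2,2)N 3/6 ok · (2,3)N 3/4 ok · (2,4)N 3/3 ok
Row 3: (3,1)N 2/4 ok · (3,3)N 5/6 ok · (3,5)N 2/3 ok · (3,6)N 1/1 ok
Row 4: (4,1)S 0/2 unhappy · (4,2)N 3/4 ok · (4,3)N 2/3 ok · (4,4)S 0/3 unhappy
Unsatisfied: (1,0), (4,1), (4,4) — 3 in total.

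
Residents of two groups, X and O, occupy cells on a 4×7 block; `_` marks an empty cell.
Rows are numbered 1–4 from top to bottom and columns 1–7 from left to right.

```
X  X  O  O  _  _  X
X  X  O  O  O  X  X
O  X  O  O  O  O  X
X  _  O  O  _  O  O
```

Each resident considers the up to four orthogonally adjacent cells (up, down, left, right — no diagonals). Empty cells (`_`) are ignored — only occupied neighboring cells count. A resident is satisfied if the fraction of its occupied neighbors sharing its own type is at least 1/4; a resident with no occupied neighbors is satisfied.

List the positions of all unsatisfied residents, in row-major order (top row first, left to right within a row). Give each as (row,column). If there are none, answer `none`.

Row 1: (1,1)X 2/2 ok · (1,2)X 2/3 ok · (1,3)O 2/3 ok · (1,4)O 2/2 ok · (1,7)X 1/1 ok
Row 2: (2,1)X 2/3 ok · (2,2)X 3/4 ok · (2,3)O 3/4 ok · (2,4)O 4/4 ok · (2,5)O 2/3 ok · (2,6)X 1/3 ok · (2,7)X 3/3 ok
Row 3: (3,1)O 0/3 unhappy · (3,2)X 1/3 ok · (3,3)O 3/4 ok · (3,4)O 4/4 ok · (3,5)O 3/3 ok · (3,6)O 2/4 ok · (3,7)X 1/3 ok
Row 4: (4,1)X 0/1 unhappy · (4,3)O 2/2 ok · (4,4)O 2/2 ok · (4,6)O 2/2 ok · (4,7)O 1/2 ok

(3,1), (4,1)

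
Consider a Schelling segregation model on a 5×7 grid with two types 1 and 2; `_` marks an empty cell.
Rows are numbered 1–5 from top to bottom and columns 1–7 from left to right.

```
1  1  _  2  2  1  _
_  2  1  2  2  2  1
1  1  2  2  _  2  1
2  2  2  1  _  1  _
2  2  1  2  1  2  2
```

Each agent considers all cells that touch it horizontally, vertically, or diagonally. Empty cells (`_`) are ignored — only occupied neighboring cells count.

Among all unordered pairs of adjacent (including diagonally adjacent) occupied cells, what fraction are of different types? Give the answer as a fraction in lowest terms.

35/73

Scan each occupied cell's neighbors to the right and below (and the two forward diagonals) so each pair is counted once.
Row 1: 1(1,1)–1(1,2)= 1(1,1)–2(2,2)≠ 1(1,2)–2(2,2)≠ 1(1,2)–1(2,3)= 2(1,4)–2(1,5)= 2(1,4)–2(2,4)= 2(1,4)–2(2,5)= 2(1,4)–1(2,3)≠ 2(1,5)–1(1,6)≠ 2(1,5)–2(2,5)= 2(1,5)–2(2,6)= 2(1,5)–2(2,4)= 1(1,6)–2(2,6)≠ 1(1,6)–1(2,7)= 1(1,6)–2(2,5)≠  → 6/15 unlike.
Row 2: 2(2,2)–1(2,3)≠ 2(2,2)–1(3,2)≠ 2(2,2)–2(3,3)= 2(2,2)–1(3,1)≠ 1(2,3)–2(2,4)≠ 1(2,3)–2(3,3)≠ 1(2,3)–2(3,4)≠ 1(2,3)–1(3,2)= 2(2,4)–2(2,5)= 2(2,4)–2(3,4)= 2(2,4)–2(3,3)= 2(2,5)–2(2,6)= 2(2,5)–2(3,6)= 2(2,5)–2(3,4)= 2(2,6)–1(2,7)≠ 2(2,6)–2(3,6)= 2(2,6)–1(3,7)≠ 1(2,7)–1(3,7)= 1(2,7)–2(3,6)≠  → 9/19 unlike.
Row 3: 1(3,1)–1(3,2)= 1(3,1)–2(4,1)≠ 1(3,1)–2(4,2)≠ 1(3,2)–2(3,3)≠ 1(3,2)–2(4,2)≠ 1(3,2)–2(4,3)≠ 1(3,2)–2(4,1)≠ 2(3,3)–2(3,4)= 2(3,3)–2(4,3)= 2(3,3)–1(4,4)≠ 2(3,3)–2(4,2)= 2(3,4)–1(4,4)≠ 2(3,4)–2(4,3)= 2(3,6)–1(3,7)≠ 2(3,6)–1(4,6)≠ 1(3,7)–1(4,6)=  → 10/16 unlike.
Row 4: 2(4,1)–2(4,2)= 2(4,1)–2(5,1)= 2(4,1)–2(5,2)= 2(4,2)–2(4,3)= 2(4,2)–2(5,2)= 2(4,2)–1(5,3)≠ 2(4,2)–2(5,1)= 2(4,3)–1(4,4)≠ 2(4,3)–1(5,3)≠ 2(4,3)–2(5,4)= 2(4,3)–2(5,2)= 1(4,4)–2(5,4)≠ 1(4,4)–1(5,5)= 1(4,4)–1(5,3)= 1(4,6)–2(5,6)≠ 1(4,6)–2(5,7)≠ 1(4,6)–1(5,5)=  → 6/17 unlike.
Row 5: 2(5,1)–2(5,2)= 2(5,2)–1(5,3)≠ 1(5,3)–2(5,4)≠ 2(5,4)–1(5,5)≠ 1(5,5)–2(5,6)≠ 2(5,6)–2(5,7)=  → 4/6 unlike.
Total adjacent occupied pairs: 73; unlike-type pairs: 35.
35/73 is already in lowest terms.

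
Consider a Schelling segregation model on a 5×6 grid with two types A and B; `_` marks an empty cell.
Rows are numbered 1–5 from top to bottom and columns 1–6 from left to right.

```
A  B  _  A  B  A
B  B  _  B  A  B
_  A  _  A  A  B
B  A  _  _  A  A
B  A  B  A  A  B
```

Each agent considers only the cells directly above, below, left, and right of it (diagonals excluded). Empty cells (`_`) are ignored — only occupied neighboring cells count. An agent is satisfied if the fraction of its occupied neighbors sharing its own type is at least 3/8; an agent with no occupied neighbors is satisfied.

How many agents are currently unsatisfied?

12

Row 1: (1,1)A 0/2 ✗ · (1,2)B 1/2 ✓ · (1,4)A 0/2 ✗ · (1,5)B 0/3 ✗ · (1,6)A 0/2 ✗
Row 2: (2,1)B 1/2 ✓ · (2,2)B 2/3 ✓ · (2,4)B 0/3 ✗ · (2,5)A 1/4 ✗ · (2,6)B 1/3 ✗
Row 3: (3,2)A 1/2 ✓ · (3,4)A 1/2 ✓ · (3,5)A 3/4 ✓ · (3,6)B 1/3 ✗
Row 4: (4,1)B 1/2 ✓ · (4,2)A 2/3 ✓ · (4,5)A 3/3 ✓ · (4,6)A 1/3 ✗
Row 5: (5,1)B 1/2 ✓ · (5,2)A 1/3 ✗ · (5,3)B 0/2 ✗ · (5,4)A 1/2 ✓ · (5,5)A 2/3 ✓ · (5,6)B 0/2 ✗
Unsatisfied: (1,1), (1,4), (1,5), (1,6), (2,4), (2,5), (2,6), (3,6), (4,6), (5,2), (5,3), (5,6) — 12 in total.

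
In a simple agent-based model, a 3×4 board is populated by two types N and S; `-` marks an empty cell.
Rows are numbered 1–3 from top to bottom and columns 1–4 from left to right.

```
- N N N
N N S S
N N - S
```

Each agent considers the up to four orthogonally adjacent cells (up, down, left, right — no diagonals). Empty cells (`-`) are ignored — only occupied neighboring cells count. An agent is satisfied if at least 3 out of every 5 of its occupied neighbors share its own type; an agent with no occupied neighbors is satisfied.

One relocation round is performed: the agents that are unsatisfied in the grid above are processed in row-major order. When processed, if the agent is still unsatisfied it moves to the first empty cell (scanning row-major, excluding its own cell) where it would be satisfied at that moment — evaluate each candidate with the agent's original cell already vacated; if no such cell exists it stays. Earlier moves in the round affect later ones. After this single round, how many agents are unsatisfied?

2

Initially unsatisfied (in order): (1,4), (2,3).
  (1,4) → (1,1).
  (2,3): no empty cell satisfies it; stays.
Resulting grid:
N N N -
N N S S
N N - S
Unsatisfied now: (1,3), (2,3).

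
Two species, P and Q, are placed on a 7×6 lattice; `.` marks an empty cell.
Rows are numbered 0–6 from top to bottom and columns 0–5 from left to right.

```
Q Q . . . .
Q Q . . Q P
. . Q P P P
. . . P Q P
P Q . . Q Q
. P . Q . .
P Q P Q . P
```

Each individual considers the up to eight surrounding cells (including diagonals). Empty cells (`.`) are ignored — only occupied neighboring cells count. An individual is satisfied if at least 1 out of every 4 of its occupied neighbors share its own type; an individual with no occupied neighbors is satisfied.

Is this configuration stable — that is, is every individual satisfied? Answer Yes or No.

Row 0: (0,0)Q 3/3 satisfied · (0,1)Q 3/3 satisfied
Row 1: (1,0)Q 3/3 satisfied · (1,1)Q 4/4 satisfied · (1,4)Q 0/4 not · (1,5)P 2/3 satisfied
Row 2: (2,2)Q 1/3 satisfied · (2,3)P 2/5 satisfied · (2,4)P 5/7 satisfied · (2,5)P 3/5 satisfied
Row 3: (3,3)P 2/5 satisfied · (3,4)Q 2/7 satisfied · (3,5)P 2/5 satisfied
Row 4: (4,0)P 1/2 satisfied · (4,1)Q 0/2 not · (4,4)Q 3/5 satisfied · (4,5)Q 2/3 satisfied
Row 5: (5,1)P 3/5 satisfied · (5,3)Q 2/3 satisfied
Row 6: (6,0)P 1/2 satisfied · (6,1)Q 0/3 not · (6,2)P 1/4 satisfied · (6,3)Q 1/2 satisfied · (6,5)P 0/0 satisfied
For instance (1,4) has only 0/4 same-type neighbors, below 1/4.

No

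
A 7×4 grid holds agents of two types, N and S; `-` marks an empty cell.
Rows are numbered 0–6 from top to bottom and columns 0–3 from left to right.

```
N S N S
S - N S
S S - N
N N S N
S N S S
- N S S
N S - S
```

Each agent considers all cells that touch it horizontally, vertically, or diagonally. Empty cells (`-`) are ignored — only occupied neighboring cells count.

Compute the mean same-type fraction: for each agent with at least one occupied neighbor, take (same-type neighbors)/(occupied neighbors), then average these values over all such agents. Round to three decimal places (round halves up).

0.443

(0,0)N 0/2
(0,1)S 1/4
(0,2)N 1/4
(0,3)S 1/3
(1,0)S 3/4
(1,2)N 2/6
(1,3)S 1/4
(2,0)S 2/4
(2,1)S 3/6
(2,3)N 2/4
(3,0)N 2/5
(3,1)N 2/7
(3,2)S 3/7
(3,3)N 1/4
(4,0)S 0/4
(4,1)N 3/7
(4,2)S 4/8
(4,3)S 4/5
(5,1)N 2/6
(5,2)S 5/7
(5,3)S 4/4
(6,0)N 1/2
(6,1)S 1/3
(6,3)S 2/2
Sum over 24 agents: 0/2 + 1/4 + 1/4 + 1/3 + 3/4 + 2/6 + 1/4 + 2/4 + 3/6 + 2/4 + 2/5 + 2/7 + 3/7 + 1/4 + 0/4 + 3/7 + 4/8 + 4/5 + 2/6 + 5/7 + 4/4 + 1/2 + 1/3 + 2/2 = 4469/420; mean = 4469/420 ÷ 24 = 4469/10080 = 0.443353… → 0.443.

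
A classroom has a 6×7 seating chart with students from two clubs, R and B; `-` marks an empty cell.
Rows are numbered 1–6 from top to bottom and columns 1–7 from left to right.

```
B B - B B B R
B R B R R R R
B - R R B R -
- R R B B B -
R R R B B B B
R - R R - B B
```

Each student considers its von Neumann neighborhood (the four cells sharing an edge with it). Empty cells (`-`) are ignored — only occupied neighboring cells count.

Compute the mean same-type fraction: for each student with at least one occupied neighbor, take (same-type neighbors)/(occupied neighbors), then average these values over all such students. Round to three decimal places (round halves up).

0.695

Row 1: (1,1)B 2/2 · (1,2)B 1/2 · (1,4)B 1/2 · (1,5)B 2/3 · (1,6)B 1/3 · (1,7)R 1/2
Row 2: (2,1)B 2/3 · (2,2)R 0/3 · (2,3)B 0/3 · (2,4)R 2/4 · (2,5)R 2/4 · (2,6)R 3/4 · (2,7)R 2/2
Row 3: (3,1)B 1/1 · (3,3)R 2/3 · (3,4)R 2/4 · (3,5)B 1/4 · (3,6)R 1/3
Row 4: (4,2)R 2/2 · (4,3)R 3/4 · (4,4)B 2/4 · (4,5)B 4/4 · (4,6)B 2/3
Row 5: (5,1)R 2/2 · (5,2)R 3/3 · (5,3)R 3/4 · (5,4)B 2/4 · (5,5)B 3/3 · (5,6)B 4/4 · (5,7)B 2/2
Row 6: (6,1)R 1/1 · (6,3)R 2/2 · (6,4)R 1/2 · (6,6)B 2/2 · (6,7)B 2/2
Sum over 35 students: 2/2 + 1/2 + 1/2 + 2/3 + 1/3 + 1/2 + 2/3 + 0/3 + 0/3 + 2/4 + 2/4 + 3/4 + 2/2 + 1/1 + 2/3 + 2/4 + 1/4 + 1/3 + 2/2 + 3/4 + 2/4 + 4/4 + 2/3 + 2/2 + 3/3 + 3/4 + 2/4 + 3/3 + 4/4 + 2/2 + 1/1 + 2/2 + 1/2 + 2/2 + 2/2 = 73/3; mean = 73/3 ÷ 35 = 73/105 = 0.695238… → 0.695.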